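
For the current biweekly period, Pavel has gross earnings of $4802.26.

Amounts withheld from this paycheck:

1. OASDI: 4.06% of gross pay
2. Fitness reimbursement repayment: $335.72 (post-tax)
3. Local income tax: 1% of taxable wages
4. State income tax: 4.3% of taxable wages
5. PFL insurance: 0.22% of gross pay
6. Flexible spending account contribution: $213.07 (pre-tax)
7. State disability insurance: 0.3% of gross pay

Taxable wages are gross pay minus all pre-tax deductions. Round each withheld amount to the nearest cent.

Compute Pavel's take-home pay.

$3790.30

Flexible spending account contribution: $213.07
Taxable wages = $4802.26 − $213.07 = $4589.19
Local income tax: $4589.19 × 0.01 = $45.89
State income tax: $4589.19 × 0.043 = $197.34
PFL insurance: $4802.26 × 0.0022 = $10.56
State disability insurance: $4802.26 × 0.003 = $14.41
OASDI: $4802.26 × 0.0406 = $194.97
Fitness reimbursement repayment: $335.72
Total deductions = $213.07 + $45.89 + $197.34 + $10.56 + $14.41 + $194.97 + $335.72 = $1011.96
Net pay = $4802.26 − $1011.96 = $3790.30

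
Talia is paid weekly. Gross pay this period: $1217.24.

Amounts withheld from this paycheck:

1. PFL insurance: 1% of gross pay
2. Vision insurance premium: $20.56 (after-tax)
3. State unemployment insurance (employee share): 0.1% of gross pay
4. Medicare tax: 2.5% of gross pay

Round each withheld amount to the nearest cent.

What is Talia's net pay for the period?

Medicare tax: $1217.24 × 0.025 = $30.43
PFL insurance: $1217.24 × 0.01 = $12.17
State unemployment insurance (employee share): $1217.24 × 0.001 = $1.22
Vision insurance premium: $20.56
Total deductions = $30.43 + $12.17 + $1.22 + $20.56 = $64.38
Net pay = $1217.24 − $64.38 = $1152.86

$1152.86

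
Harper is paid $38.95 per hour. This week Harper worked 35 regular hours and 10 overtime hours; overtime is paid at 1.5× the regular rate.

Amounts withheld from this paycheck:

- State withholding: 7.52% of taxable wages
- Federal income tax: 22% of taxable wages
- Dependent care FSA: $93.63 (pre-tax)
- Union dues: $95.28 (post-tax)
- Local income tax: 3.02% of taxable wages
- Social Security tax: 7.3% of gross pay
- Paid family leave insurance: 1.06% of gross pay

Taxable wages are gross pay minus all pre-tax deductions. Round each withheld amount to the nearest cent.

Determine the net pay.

Regular pay: 35 × $38.95 = $1,363.25
Overtime pay: 10 × $38.95 × 1.5 = $584.25
Gross pay = $1,363.25 + $584.25 = $1,947.50
Dependent care FSA: $93.63
Taxable wages = $1,947.50 − $93.63 = $1,853.87
Local income tax: $1,853.87 × 0.0302 = $55.99
State withholding: $1,853.87 × 0.0752 = $139.41
Federal income tax: $1,853.87 × 0.22 = $407.85
Social Security tax: $1,947.50 × 0.073 = $142.17
Paid family leave insurance: $1,947.50 × 0.0106 = $20.64
Union dues: $95.28
Total deductions = $93.63 + $55.99 + $139.41 + $407.85 + $142.17 + $20.64 + $95.28 = $954.97
Net pay = $1,947.50 − $954.97 = $992.53

$992.53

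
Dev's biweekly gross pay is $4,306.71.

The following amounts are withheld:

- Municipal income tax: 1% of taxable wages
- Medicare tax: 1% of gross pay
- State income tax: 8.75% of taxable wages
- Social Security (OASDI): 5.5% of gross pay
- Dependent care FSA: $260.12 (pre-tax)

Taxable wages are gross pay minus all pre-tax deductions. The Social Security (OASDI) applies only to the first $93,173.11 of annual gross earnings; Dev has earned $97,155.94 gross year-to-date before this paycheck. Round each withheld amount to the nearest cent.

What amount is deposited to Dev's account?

$3,608.97

Dependent care FSA: $260.12
Taxable wages = $4,306.71 − $260.12 = $4,046.59
State income tax: $4,046.59 × 0.0875 = $354.08
Municipal income tax: $4,046.59 × 0.01 = $40.47
Medicare tax: $4,306.71 × 0.01 = $43.07
Social Security (OASDI): annual cap $93,173.11 already reached (YTD $97,155.94), so $0.00
Total deductions = $260.12 + $354.08 + $40.47 + $43.07 + $0.00 = $697.74
Net pay = $4,306.71 − $697.74 = $3,608.97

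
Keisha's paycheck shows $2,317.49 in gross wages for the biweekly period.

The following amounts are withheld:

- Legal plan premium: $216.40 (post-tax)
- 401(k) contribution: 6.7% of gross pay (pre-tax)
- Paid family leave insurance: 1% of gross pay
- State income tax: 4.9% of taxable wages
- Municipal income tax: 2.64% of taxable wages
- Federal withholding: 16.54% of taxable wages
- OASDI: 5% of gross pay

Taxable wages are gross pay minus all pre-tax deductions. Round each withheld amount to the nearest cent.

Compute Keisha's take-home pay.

$1,286.12

401(k) contribution: $2,317.49 × 0.067 = $155.27
Taxable wages = $2,317.49 − $155.27 = $2,162.22
Municipal income tax: $2,162.22 × 0.0264 = $57.08
Federal withholding: $2,162.22 × 0.1654 = $357.63
State income tax: $2,162.22 × 0.049 = $105.95
OASDI: $2,317.49 × 0.05 = $115.87
Paid family leave insurance: $2,317.49 × 0.01 = $23.17
Legal plan premium: $216.40
Total deductions = $155.27 + $57.08 + $357.63 + $105.95 + $115.87 + $23.17 + $216.40 = $1,031.37
Net pay = $2,317.49 − $1,031.37 = $1,286.12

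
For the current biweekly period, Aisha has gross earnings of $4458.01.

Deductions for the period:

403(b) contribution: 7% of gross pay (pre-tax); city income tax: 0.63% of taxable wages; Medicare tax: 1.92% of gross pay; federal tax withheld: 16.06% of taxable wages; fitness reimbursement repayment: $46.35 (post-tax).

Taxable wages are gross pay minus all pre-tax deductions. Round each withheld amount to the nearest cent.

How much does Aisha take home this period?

$3322.05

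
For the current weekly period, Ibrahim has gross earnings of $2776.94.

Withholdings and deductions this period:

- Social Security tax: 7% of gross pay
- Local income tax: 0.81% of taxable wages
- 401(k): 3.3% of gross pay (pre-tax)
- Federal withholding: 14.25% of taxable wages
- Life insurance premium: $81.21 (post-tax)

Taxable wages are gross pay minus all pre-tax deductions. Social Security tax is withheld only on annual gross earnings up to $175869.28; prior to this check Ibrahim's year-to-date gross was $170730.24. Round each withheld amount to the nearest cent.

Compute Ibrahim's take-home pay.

$2005.29

401(k): $2776.94 × 0.033 = $91.64
Taxable wages = $2776.94 − $91.64 = $2685.30
Federal withholding: $2685.30 × 0.1425 = $382.66
Local income tax: $2685.30 × 0.0081 = $21.75
Social Security tax: cap not yet reached, full $2776.94 is subject → $2776.94 × 0.07 = $194.39
Life insurance premium: $81.21
Total deductions = $91.64 + $382.66 + $21.75 + $194.39 + $81.21 = $771.65
Net pay = $2776.94 − $771.65 = $2005.29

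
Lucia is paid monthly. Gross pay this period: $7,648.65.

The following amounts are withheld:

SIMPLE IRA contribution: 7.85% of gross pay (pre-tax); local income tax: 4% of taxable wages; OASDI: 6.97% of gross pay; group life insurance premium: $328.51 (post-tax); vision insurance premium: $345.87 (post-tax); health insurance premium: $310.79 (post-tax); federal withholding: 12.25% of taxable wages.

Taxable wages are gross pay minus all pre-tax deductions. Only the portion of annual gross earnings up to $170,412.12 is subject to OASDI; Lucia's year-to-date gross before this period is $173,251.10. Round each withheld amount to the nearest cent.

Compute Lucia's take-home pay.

SIMPLE IRA contribution: $7,648.65 × 0.0785 = $600.42
Taxable wages = $7,648.65 − $600.42 = $7,048.23
Federal withholding: $7,048.23 × 0.1225 = $863.41
Local income tax: $7,048.23 × 0.04 = $281.93
OASDI: annual cap $170,412.12 already reached (YTD $173,251.10), so $0.00
Health insurance premium: $310.79
Group life insurance premium: $328.51
Vision insurance premium: $345.87
Total deductions = $600.42 + $863.41 + $281.93 + $0.00 + $310.79 + $328.51 + $345.87 = $2,730.93
Net pay = $7,648.65 − $2,730.93 = $4,917.72

$4,917.72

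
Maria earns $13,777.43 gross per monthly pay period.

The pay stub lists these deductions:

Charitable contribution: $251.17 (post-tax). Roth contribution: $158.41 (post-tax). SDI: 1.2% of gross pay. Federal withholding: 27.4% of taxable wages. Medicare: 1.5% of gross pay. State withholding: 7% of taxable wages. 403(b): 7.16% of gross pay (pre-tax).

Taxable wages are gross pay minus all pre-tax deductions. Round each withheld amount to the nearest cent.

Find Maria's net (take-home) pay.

$7,609.30

403(b): $13,777.43 × 0.0716 = $986.46
Taxable wages = $13,777.43 − $986.46 = $12,790.97
Federal withholding: $12,790.97 × 0.274 = $3,504.73
State withholding: $12,790.97 × 0.07 = $895.37
SDI: $13,777.43 × 0.012 = $165.33
Medicare: $13,777.43 × 0.015 = $206.66
Roth contribution: $158.41
Charitable contribution: $251.17
Total deductions = $986.46 + $3,504.73 + $895.37 + $165.33 + $206.66 + $158.41 + $251.17 = $6,168.13
Net pay = $13,777.43 − $6,168.13 = $7,609.30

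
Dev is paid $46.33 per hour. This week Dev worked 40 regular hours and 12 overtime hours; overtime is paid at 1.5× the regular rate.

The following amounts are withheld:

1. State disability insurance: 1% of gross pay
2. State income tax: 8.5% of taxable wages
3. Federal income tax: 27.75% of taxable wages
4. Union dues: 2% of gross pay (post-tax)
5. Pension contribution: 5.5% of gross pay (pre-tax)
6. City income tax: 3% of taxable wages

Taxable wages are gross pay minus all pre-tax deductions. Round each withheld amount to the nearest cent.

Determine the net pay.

Regular pay: 40 × $46.33 = $1,853.20
Overtime pay: 12 × $46.33 × 1.5 = $833.94
Gross pay = $1,853.20 + $833.94 = $2,687.14
Pension contribution: $2,687.14 × 0.055 = $147.79
Taxable wages = $2,687.14 − $147.79 = $2,539.35
Federal income tax: $2,539.35 × 0.2775 = $704.67
State income tax: $2,539.35 × 0.085 = $215.84
City income tax: $2,539.35 × 0.03 = $76.18
State disability insurance: $2,687.14 × 0.01 = $26.87
Union dues: $2,687.14 × 0.02 = $53.74
Total deductions = $147.79 + $704.67 + $215.84 + $76.18 + $26.87 + $53.74 = $1,225.09
Net pay = $2,687.14 − $1,225.09 = $1,462.05

$1,462.05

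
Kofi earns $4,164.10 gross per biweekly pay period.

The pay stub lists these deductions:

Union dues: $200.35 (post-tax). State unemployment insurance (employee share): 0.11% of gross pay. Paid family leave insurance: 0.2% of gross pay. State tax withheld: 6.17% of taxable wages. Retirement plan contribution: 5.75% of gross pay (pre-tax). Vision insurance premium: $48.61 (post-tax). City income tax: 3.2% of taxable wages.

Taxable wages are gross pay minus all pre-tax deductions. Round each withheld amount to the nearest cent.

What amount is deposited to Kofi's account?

$3,295.05

Retirement plan contribution: $4,164.10 × 0.0575 = $239.44
Taxable wages = $4,164.10 − $239.44 = $3,924.66
State tax withheld: $3,924.66 × 0.0617 = $242.15
City income tax: $3,924.66 × 0.032 = $125.59
Paid family leave insurance: $4,164.10 × 0.002 = $8.33
State unemployment insurance (employee share): $4,164.10 × 0.0011 = $4.58
Union dues: $200.35
Vision insurance premium: $48.61
Total deductions = $239.44 + $242.15 + $125.59 + $8.33 + $4.58 + $200.35 + $48.61 = $869.05
Net pay = $4,164.10 − $869.05 = $3,295.05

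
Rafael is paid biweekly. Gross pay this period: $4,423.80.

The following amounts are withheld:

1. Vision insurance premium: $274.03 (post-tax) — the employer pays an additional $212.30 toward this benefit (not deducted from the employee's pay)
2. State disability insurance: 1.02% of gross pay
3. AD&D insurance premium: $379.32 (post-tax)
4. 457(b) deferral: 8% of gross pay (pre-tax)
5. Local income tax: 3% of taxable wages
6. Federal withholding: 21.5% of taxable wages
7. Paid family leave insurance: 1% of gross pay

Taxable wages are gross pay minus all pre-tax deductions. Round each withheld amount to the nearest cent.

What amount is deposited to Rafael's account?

$2,330.06

457(b) deferral: $4,423.80 × 0.08 = $353.90
Taxable wages = $4,423.80 − $353.90 = $4,069.90
Federal withholding: $4,069.90 × 0.215 = $875.03
Local income tax: $4,069.90 × 0.03 = $122.10
Paid family leave insurance: $4,423.80 × 0.01 = $44.24
State disability insurance: $4,423.80 × 0.0102 = $45.12
AD&D insurance premium: $379.32
Vision insurance premium: $274.03
(Employer's $212.30 toward vision insurance premium is not withheld from the employee.)
Total deductions = $353.90 + $875.03 + $122.10 + $44.24 + $45.12 + $379.32 + $274.03 = $2,093.74
Net pay = $4,423.80 − $2,093.74 = $2,330.06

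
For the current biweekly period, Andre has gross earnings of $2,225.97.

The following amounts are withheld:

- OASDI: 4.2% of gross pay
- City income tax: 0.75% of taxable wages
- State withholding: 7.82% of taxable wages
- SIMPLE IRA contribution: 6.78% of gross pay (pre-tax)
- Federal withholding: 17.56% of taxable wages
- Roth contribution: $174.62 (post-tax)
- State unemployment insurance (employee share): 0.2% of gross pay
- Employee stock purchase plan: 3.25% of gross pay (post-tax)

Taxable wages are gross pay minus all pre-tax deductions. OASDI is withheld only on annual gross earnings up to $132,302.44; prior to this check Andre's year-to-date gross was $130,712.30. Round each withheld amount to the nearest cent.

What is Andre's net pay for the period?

$1,214.64

SIMPLE IRA contribution: $2,225.97 × 0.0678 = $150.92
Taxable wages = $2,225.97 − $150.92 = $2,075.05
City income tax: $2,075.05 × 0.0075 = $15.56
Federal withholding: $2,075.05 × 0.1756 = $364.38
State withholding: $2,075.05 × 0.0782 = $162.27
State unemployment insurance (employee share): $2,225.97 × 0.002 = $4.45
OASDI: only $132,302.44 − $130,712.30 = $1,590.14 of this check is subject → $1,590.14 × 0.042 = $66.79
Roth contribution: $174.62
Employee stock purchase plan: $2,225.97 × 0.0325 = $72.34
Total deductions = $150.92 + $15.56 + $364.38 + $162.27 + $4.45 + $66.79 + $174.62 + $72.34 = $1,011.33
Net pay = $2,225.97 − $1,011.33 = $1,214.64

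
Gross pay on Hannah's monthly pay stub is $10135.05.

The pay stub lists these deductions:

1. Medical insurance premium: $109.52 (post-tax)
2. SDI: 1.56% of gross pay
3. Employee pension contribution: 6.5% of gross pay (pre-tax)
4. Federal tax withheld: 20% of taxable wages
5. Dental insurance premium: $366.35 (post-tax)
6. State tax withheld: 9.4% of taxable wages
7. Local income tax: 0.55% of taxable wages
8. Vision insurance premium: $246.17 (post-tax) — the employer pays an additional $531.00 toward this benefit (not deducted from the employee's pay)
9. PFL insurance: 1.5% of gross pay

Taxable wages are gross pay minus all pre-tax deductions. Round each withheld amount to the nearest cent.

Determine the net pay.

Employee pension contribution: $10135.05 × 0.065 = $658.78
Taxable wages = $10135.05 − $658.78 = $9476.27
Federal tax withheld: $9476.27 × 0.2 = $1895.25
State tax withheld: $9476.27 × 0.094 = $890.77
Local income tax: $9476.27 × 0.0055 = $52.12
PFL insurance: $10135.05 × 0.015 = $152.03
SDI: $10135.05 × 0.0156 = $158.11
Vision insurance premium: $246.17
Medical insurance premium: $109.52
Dental insurance premium: $366.35
(Employer's $531.00 toward vision insurance premium is not withheld from the employee.)
Total deductions = $658.78 + $1895.25 + $890.77 + $52.12 + $152.03 + $158.11 + $246.17 + $109.52 + $366.35 = $4529.10
Net pay = $10135.05 − $4529.10 = $5605.95

$5605.95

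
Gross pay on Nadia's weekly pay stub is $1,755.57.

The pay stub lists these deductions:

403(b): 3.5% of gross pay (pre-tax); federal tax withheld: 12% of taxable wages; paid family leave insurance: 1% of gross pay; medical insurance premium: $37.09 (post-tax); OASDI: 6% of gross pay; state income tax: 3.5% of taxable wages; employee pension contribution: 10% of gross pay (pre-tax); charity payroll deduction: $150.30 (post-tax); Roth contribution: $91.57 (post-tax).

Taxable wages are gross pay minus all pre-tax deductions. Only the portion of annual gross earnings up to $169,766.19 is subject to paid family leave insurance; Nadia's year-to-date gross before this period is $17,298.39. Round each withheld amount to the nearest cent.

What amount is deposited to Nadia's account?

Employee pension contribution: $1,755.57 × 0.1 = $175.56
403(b): $1,755.57 × 0.035 = $61.44
Pre-tax total = $175.56 + $61.44 = $237.00
Taxable wages = $1,755.57 − $237.00 = $1,518.57
Federal tax withheld: $1,518.57 × 0.12 = $182.23
State income tax: $1,518.57 × 0.035 = $53.15
OASDI: $1,755.57 × 0.06 = $105.33
Paid family leave insurance: cap not yet reached, full $1,755.57 is subject → $1,755.57 × 0.01 = $17.56
Roth contribution: $91.57
Medical insurance premium: $37.09
Charity payroll deduction: $150.30
Total deductions = $175.56 + $61.44 + $182.23 + $53.15 + $105.33 + $17.56 + $91.57 + $37.09 + $150.30 = $874.23
Net pay = $1,755.57 − $874.23 = $881.34

$881.34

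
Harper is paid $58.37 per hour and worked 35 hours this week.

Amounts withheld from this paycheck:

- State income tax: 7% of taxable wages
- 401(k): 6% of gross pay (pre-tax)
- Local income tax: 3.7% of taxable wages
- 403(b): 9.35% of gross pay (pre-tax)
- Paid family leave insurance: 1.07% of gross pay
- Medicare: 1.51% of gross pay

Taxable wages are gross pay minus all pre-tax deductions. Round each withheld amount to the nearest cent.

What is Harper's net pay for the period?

Gross pay: 35 × $58.37 = $2,042.95
401(k): $2,042.95 × 0.06 = $122.58
403(b): $2,042.95 × 0.0935 = $191.02
Pre-tax total = $122.58 + $191.02 = $313.60
Taxable wages = $2,042.95 − $313.60 = $1,729.35
State income tax: $1,729.35 × 0.07 = $121.05
Local income tax: $1,729.35 × 0.037 = $63.99
Paid family leave insurance: $2,042.95 × 0.0107 = $21.86
Medicare: $2,042.95 × 0.0151 = $30.85
Total deductions = $122.58 + $191.02 + $121.05 + $63.99 + $21.86 + $30.85 = $551.35
Net pay = $2,042.95 − $551.35 = $1,491.60

$1,491.60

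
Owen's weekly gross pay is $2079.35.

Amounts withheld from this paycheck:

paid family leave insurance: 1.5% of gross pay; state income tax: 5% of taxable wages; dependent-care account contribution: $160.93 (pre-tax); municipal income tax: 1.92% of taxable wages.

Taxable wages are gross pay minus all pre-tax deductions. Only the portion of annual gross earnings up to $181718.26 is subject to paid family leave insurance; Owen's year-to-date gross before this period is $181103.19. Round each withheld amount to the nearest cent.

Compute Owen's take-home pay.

$1776.44

Dependent-care account contribution: $160.93
Taxable wages = $2079.35 − $160.93 = $1918.42
Municipal income tax: $1918.42 × 0.0192 = $36.83
State income tax: $1918.42 × 0.05 = $95.92
Paid family leave insurance: only $181718.26 − $181103.19 = $615.07 of this check is subject → $615.07 × 0.015 = $9.23
Total deductions = $160.93 + $36.83 + $95.92 + $9.23 = $302.91
Net pay = $2079.35 − $302.91 = $1776.44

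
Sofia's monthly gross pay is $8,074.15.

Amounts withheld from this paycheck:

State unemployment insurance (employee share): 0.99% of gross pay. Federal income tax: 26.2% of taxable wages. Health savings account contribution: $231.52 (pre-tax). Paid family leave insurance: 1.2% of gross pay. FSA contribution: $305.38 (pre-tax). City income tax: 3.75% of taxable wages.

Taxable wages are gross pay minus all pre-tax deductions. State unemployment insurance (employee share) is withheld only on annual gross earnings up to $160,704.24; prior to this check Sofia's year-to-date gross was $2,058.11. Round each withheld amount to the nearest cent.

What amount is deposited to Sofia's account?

$5,103.02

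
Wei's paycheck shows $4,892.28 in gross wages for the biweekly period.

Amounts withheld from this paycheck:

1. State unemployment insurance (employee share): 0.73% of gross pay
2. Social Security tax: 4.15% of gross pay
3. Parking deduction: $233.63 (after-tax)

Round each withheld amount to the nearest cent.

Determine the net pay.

$4,419.91

Social Security tax: $4,892.28 × 0.0415 = $203.03
State unemployment insurance (employee share): $4,892.28 × 0.0073 = $35.71
Parking deduction: $233.63
Total deductions = $203.03 + $35.71 + $233.63 = $472.37
Net pay = $4,892.28 − $472.37 = $4,419.91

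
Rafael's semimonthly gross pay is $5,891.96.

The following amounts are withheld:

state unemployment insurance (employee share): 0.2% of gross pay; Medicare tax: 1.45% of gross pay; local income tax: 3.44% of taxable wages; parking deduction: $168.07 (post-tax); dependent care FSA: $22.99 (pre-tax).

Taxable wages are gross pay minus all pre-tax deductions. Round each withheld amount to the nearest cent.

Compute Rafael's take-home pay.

$5,401.80

Dependent care FSA: $22.99
Taxable wages = $5,891.96 − $22.99 = $5,868.97
Local income tax: $5,868.97 × 0.0344 = $201.89
State unemployment insurance (employee share): $5,891.96 × 0.002 = $11.78
Medicare tax: $5,891.96 × 0.0145 = $85.43
Parking deduction: $168.07
Total deductions = $22.99 + $201.89 + $11.78 + $85.43 + $168.07 = $490.16
Net pay = $5,891.96 − $490.16 = $5,401.80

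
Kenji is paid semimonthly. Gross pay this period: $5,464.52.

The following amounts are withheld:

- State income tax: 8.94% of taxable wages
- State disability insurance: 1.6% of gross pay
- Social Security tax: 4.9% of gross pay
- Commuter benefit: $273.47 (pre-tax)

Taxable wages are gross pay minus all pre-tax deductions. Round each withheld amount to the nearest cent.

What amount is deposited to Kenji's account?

$4,371.78

Commuter benefit: $273.47
Taxable wages = $5,464.52 − $273.47 = $5,191.05
State income tax: $5,191.05 × 0.0894 = $464.08
Social Security tax: $5,464.52 × 0.049 = $267.76
State disability insurance: $5,464.52 × 0.016 = $87.43
Total deductions = $273.47 + $464.08 + $267.76 + $87.43 = $1,092.74
Net pay = $5,464.52 − $1,092.74 = $4,371.78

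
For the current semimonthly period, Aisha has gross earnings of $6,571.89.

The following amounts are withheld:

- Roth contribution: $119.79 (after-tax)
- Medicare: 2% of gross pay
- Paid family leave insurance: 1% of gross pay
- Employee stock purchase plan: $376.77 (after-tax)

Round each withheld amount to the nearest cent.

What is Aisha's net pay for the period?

Paid family leave insurance: $6,571.89 × 0.01 = $65.72
Medicare: $6,571.89 × 0.02 = $131.44
Roth contribution: $119.79
Employee stock purchase plan: $376.77
Total deductions = $65.72 + $131.44 + $119.79 + $376.77 = $693.72
Net pay = $6,571.89 − $693.72 = $5,878.17

$5,878.17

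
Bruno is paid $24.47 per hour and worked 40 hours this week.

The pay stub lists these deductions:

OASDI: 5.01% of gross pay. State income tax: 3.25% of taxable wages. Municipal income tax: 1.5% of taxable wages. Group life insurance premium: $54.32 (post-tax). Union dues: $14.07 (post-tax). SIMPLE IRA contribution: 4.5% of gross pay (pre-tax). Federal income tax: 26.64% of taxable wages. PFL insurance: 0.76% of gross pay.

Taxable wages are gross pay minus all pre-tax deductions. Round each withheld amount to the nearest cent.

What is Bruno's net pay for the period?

$516.46

Gross pay: 40 × $24.47 = $978.80
SIMPLE IRA contribution: $978.80 × 0.045 = $44.05
Taxable wages = $978.80 − $44.05 = $934.75
State income tax: $934.75 × 0.0325 = $30.38
Municipal income tax: $934.75 × 0.015 = $14.02
Federal income tax: $934.75 × 0.2664 = $249.02
OASDI: $978.80 × 0.0501 = $49.04
PFL insurance: $978.80 × 0.0076 = $7.44
Union dues: $14.07
Group life insurance premium: $54.32
Total deductions = $44.05 + $30.38 + $14.02 + $249.02 + $49.04 + $7.44 + $14.07 + $54.32 = $462.34
Net pay = $978.80 − $462.34 = $516.46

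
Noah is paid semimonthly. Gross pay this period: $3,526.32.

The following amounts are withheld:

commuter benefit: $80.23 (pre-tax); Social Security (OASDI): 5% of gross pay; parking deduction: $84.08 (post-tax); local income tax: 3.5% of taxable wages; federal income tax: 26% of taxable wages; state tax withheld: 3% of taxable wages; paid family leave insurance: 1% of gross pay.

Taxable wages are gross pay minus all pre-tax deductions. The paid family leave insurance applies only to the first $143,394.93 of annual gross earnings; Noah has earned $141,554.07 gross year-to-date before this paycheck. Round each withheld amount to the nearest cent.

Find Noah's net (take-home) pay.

$2,047.31

Commuter benefit: $80.23
Taxable wages = $3,526.32 − $80.23 = $3,446.09
Local income tax: $3,446.09 × 0.035 = $120.61
Federal income tax: $3,446.09 × 0.26 = $895.98
State tax withheld: $3,446.09 × 0.03 = $103.38
Social Security (OASDI): $3,526.32 × 0.05 = $176.32
Paid family leave insurance: only $143,394.93 − $141,554.07 = $1,840.86 of this check is subject → $1,840.86 × 0.01 = $18.41
Parking deduction: $84.08
Total deductions = $80.23 + $120.61 + $895.98 + $103.38 + $176.32 + $18.41 + $84.08 = $1,479.01
Net pay = $3,526.32 − $1,479.01 = $2,047.31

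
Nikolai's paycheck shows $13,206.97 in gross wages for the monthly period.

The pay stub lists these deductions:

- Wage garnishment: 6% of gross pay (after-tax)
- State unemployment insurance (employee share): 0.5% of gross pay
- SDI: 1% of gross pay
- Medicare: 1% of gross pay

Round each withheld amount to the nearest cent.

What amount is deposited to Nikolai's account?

$12,084.38

Medicare: $13,206.97 × 0.01 = $132.07
State unemployment insurance (employee share): $13,206.97 × 0.005 = $66.03
SDI: $13,206.97 × 0.01 = $132.07
Wage garnishment: $13,206.97 × 0.06 = $792.42
Total deductions = $132.07 + $66.03 + $132.07 + $792.42 = $1,122.59
Net pay = $13,206.97 − $1,122.59 = $12,084.38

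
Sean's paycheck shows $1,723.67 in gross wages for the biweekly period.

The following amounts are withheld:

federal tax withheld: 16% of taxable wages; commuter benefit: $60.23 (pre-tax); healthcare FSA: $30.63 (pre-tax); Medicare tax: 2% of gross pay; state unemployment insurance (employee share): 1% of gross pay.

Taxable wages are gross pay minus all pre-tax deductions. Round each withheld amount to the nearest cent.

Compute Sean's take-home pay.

Healthcare FSA: $30.63
Commuter benefit: $60.23
Pre-tax total = $30.63 + $60.23 = $90.86
Taxable wages = $1,723.67 − $90.86 = $1,632.81
Federal tax withheld: $1,632.81 × 0.16 = $261.25
Medicare tax: $1,723.67 × 0.02 = $34.47
State unemployment insurance (employee share): $1,723.67 × 0.01 = $17.24
Total deductions = $30.63 + $60.23 + $261.25 + $34.47 + $17.24 = $403.82
Net pay = $1,723.67 − $403.82 = $1,319.85

$1,319.85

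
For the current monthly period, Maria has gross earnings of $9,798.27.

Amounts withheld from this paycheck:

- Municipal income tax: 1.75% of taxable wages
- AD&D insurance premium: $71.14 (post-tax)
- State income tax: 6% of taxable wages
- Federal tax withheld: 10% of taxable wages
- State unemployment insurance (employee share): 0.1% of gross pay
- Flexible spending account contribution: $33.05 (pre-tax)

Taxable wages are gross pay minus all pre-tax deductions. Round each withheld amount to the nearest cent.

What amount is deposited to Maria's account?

Flexible spending account contribution: $33.05
Taxable wages = $9,798.27 − $33.05 = $9,765.22
State income tax: $9,765.22 × 0.06 = $585.91
Federal tax withheld: $9,765.22 × 0.1 = $976.52
Municipal income tax: $9,765.22 × 0.0175 = $170.89
State unemployment insurance (employee share): $9,798.27 × 0.001 = $9.80
AD&D insurance premium: $71.14
Total deductions = $33.05 + $585.91 + $976.52 + $170.89 + $9.80 + $71.14 = $1,847.31
Net pay = $9,798.27 − $1,847.31 = $7,950.96

$7,950.96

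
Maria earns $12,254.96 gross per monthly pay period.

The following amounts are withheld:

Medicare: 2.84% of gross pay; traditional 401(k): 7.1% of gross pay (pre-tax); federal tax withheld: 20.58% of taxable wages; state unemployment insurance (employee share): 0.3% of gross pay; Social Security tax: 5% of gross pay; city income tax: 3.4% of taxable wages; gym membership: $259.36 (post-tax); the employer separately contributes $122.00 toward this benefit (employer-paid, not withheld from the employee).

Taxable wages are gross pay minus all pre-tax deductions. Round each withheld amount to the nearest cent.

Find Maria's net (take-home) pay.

Traditional 401(k): $12,254.96 × 0.071 = $870.10
Taxable wages = $12,254.96 − $870.10 = $11,384.86
City income tax: $11,384.86 × 0.034 = $387.09
Federal tax withheld: $11,384.86 × 0.2058 = $2,343.00
Social Security tax: $12,254.96 × 0.05 = $612.75
State unemployment insurance (employee share): $12,254.96 × 0.003 = $36.76
Medicare: $12,254.96 × 0.0284 = $348.04
Gym membership: $259.36
(Employer's $122.00 toward gym membership is not withheld from the employee.)
Total deductions = $870.10 + $387.09 + $2,343.00 + $612.75 + $36.76 + $348.04 + $259.36 = $4,857.10
Net pay = $12,254.96 − $4,857.10 = $7,397.86

$7,397.86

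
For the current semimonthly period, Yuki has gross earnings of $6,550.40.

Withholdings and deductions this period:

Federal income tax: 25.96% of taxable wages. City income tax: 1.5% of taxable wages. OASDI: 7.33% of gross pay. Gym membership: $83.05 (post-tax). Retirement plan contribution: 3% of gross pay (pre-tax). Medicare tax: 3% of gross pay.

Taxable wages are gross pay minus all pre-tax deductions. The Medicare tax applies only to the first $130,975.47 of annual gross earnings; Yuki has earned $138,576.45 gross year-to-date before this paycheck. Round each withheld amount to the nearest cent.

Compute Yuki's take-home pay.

$4,045.92

Retirement plan contribution: $6,550.40 × 0.03 = $196.51
Taxable wages = $6,550.40 − $196.51 = $6,353.89
City income tax: $6,353.89 × 0.015 = $95.31
Federal income tax: $6,353.89 × 0.2596 = $1,649.47
OASDI: $6,550.40 × 0.0733 = $480.14
Medicare tax: annual cap $130,975.47 already reached (YTD $138,576.45), so $0.00
Gym membership: $83.05
Total deductions = $196.51 + $95.31 + $1,649.47 + $480.14 + $0.00 + $83.05 = $2,504.48
Net pay = $6,550.40 − $2,504.48 = $4,045.92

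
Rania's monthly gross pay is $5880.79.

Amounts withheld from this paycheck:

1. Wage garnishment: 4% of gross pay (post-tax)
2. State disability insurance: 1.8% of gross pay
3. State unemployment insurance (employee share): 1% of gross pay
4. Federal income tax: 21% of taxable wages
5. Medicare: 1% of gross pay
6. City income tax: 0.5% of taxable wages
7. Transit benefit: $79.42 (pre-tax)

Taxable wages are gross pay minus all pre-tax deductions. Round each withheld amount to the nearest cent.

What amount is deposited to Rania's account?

$4095.37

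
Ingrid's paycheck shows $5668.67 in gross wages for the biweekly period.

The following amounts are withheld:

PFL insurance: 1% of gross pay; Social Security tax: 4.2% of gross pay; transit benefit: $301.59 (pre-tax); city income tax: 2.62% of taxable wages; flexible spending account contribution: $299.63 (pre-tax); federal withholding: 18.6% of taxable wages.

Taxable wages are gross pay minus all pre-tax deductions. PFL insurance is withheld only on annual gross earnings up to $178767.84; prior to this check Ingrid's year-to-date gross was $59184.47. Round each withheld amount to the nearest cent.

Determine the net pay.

$3697.36

Transit benefit: $301.59
Flexible spending account contribution: $299.63
Pre-tax total = $301.59 + $299.63 = $601.22
Taxable wages = $5668.67 − $601.22 = $5067.45
City income tax: $5067.45 × 0.0262 = $132.77
Federal withholding: $5067.45 × 0.186 = $942.55
PFL insurance: cap not yet reached, full $5668.67 is subject → $5668.67 × 0.01 = $56.69
Social Security tax: $5668.67 × 0.042 = $238.08
Total deductions = $301.59 + $299.63 + $132.77 + $942.55 + $56.69 + $238.08 = $1971.31
Net pay = $5668.67 − $1971.31 = $3697.36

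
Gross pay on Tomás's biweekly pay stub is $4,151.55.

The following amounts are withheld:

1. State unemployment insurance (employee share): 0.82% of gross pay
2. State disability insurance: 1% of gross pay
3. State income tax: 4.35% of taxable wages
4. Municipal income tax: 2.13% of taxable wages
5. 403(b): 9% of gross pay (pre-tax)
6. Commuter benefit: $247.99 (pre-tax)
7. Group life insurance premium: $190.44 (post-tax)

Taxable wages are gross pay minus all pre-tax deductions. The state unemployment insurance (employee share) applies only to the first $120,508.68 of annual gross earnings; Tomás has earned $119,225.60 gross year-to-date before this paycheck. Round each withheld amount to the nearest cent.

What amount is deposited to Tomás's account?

403(b): $4,151.55 × 0.09 = $373.64
Commuter benefit: $247.99
Pre-tax total = $373.64 + $247.99 = $621.63
Taxable wages = $4,151.55 − $621.63 = $3,529.92
State income tax: $3,529.92 × 0.0435 = $153.55
Municipal income tax: $3,529.92 × 0.0213 = $75.19
State disability insurance: $4,151.55 × 0.01 = $41.52
State unemployment insurance (employee share): only $120,508.68 − $119,225.60 = $1,283.08 of this check is subject → $1,283.08 × 0.0082 = $10.52
Group life insurance premium: $190.44
Total deductions = $373.64 + $247.99 + $153.55 + $75.19 + $41.52 + $10.52 + $190.44 = $1,092.85
Net pay = $4,151.55 − $1,092.85 = $3,058.70

$3,058.70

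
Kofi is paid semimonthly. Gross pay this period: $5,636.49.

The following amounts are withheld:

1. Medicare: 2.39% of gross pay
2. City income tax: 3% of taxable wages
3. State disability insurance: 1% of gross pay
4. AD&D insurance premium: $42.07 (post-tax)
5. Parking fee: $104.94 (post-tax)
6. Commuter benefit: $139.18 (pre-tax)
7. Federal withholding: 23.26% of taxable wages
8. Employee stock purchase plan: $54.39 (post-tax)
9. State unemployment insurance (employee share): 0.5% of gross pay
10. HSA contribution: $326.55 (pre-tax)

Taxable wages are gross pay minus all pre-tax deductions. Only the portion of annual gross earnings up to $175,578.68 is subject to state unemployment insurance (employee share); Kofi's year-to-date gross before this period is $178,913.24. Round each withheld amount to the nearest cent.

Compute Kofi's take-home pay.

$3,420.45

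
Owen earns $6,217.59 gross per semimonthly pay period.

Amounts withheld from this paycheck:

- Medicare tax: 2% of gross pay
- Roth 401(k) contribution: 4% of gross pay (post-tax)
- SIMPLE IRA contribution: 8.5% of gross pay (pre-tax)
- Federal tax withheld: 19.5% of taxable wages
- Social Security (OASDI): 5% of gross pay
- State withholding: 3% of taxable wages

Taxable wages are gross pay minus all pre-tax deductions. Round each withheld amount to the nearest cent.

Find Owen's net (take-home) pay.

$3,725.12

SIMPLE IRA contribution: $6,217.59 × 0.085 = $528.50
Taxable wages = $6,217.59 − $528.50 = $5,689.09
Federal tax withheld: $5,689.09 × 0.195 = $1,109.37
State withholding: $5,689.09 × 0.03 = $170.67
Social Security (OASDI): $6,217.59 × 0.05 = $310.88
Medicare tax: $6,217.59 × 0.02 = $124.35
Roth 401(k) contribution: $6,217.59 × 0.04 = $248.70
Total deductions = $528.50 + $1,109.37 + $170.67 + $310.88 + $124.35 + $248.70 = $2,492.47
Net pay = $6,217.59 − $2,492.47 = $3,725.12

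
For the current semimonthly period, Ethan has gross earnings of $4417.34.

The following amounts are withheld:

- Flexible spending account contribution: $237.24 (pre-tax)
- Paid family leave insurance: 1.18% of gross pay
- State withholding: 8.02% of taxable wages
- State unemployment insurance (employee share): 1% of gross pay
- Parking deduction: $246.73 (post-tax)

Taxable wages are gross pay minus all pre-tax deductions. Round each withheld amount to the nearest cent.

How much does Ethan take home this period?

$3501.84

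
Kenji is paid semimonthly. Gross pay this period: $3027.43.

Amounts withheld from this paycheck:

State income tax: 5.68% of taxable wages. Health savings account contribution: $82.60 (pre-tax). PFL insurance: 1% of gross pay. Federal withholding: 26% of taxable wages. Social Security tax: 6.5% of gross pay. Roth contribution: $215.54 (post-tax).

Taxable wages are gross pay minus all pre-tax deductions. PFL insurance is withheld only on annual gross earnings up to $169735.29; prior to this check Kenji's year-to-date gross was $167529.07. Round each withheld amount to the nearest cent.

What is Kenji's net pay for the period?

Health savings account contribution: $82.60
Taxable wages = $3027.43 − $82.60 = $2944.83
State income tax: $2944.83 × 0.0568 = $167.27
Federal withholding: $2944.83 × 0.26 = $765.66
Social Security tax: $3027.43 × 0.065 = $196.78
PFL insurance: only $169735.29 − $167529.07 = $2206.22 of this check is subject → $2206.22 × 0.01 = $22.06
Roth contribution: $215.54
Total deductions = $82.60 + $167.27 + $765.66 + $196.78 + $22.06 + $215.54 = $1449.91
Net pay = $3027.43 − $1449.91 = $1577.52

$1577.52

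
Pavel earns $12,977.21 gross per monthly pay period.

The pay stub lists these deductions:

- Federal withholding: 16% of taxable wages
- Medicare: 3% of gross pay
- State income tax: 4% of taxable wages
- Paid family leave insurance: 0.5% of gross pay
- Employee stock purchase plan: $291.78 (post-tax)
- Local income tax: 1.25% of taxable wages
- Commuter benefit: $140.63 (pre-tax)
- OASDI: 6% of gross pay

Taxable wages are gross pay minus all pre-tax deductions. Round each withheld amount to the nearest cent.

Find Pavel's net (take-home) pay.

Commuter benefit: $140.63
Taxable wages = $12,977.21 − $140.63 = $12,836.58
State income tax: $12,836.58 × 0.04 = $513.46
Federal withholding: $12,836.58 × 0.16 = $2,053.85
Local income tax: $12,836.58 × 0.0125 = $160.46
Paid family leave insurance: $12,977.21 × 0.005 = $64.89
OASDI: $12,977.21 × 0.06 = $778.63
Medicare: $12,977.21 × 0.03 = $389.32
Employee stock purchase plan: $291.78
Total deductions = $140.63 + $513.46 + $2,053.85 + $160.46 + $64.89 + $778.63 + $389.32 + $291.78 = $4,393.02
Net pay = $12,977.21 − $4,393.02 = $8,584.19

$8,584.19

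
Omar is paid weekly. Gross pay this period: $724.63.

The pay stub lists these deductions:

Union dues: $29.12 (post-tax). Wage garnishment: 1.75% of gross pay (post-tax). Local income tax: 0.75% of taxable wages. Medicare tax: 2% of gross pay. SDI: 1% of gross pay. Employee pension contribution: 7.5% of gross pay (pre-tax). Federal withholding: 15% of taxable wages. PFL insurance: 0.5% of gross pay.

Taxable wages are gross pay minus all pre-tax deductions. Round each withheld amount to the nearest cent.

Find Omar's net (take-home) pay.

Employee pension contribution: $724.63 × 0.075 = $54.35
Taxable wages = $724.63 − $54.35 = $670.28
Federal withholding: $670.28 × 0.15 = $100.54
Local income tax: $670.28 × 0.0075 = $5.03
Medicare tax: $724.63 × 0.02 = $14.49
SDI: $724.63 × 0.01 = $7.25
PFL insurance: $724.63 × 0.005 = $3.62
Union dues: $29.12
Wage garnishment: $724.63 × 0.0175 = $12.68
Total deductions = $54.35 + $100.54 + $5.03 + $14.49 + $7.25 + $3.62 + $29.12 + $12.68 = $227.08
Net pay = $724.63 − $227.08 = $497.55

$497.55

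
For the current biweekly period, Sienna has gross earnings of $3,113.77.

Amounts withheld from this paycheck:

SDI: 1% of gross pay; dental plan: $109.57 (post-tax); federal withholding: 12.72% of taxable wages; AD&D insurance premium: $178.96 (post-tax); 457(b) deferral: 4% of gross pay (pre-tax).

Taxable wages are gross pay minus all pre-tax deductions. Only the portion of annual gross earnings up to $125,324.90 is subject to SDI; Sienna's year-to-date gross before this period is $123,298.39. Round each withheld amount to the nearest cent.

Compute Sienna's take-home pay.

$2,300.19

457(b) deferral: $3,113.77 × 0.04 = $124.55
Taxable wages = $3,113.77 − $124.55 = $2,989.22
Federal withholding: $2,989.22 × 0.1272 = $380.23
SDI: only $125,324.90 − $123,298.39 = $2,026.51 of this check is subject → $2,026.51 × 0.01 = $20.27
AD&D insurance premium: $178.96
Dental plan: $109.57
Total deductions = $124.55 + $380.23 + $20.27 + $178.96 + $109.57 = $813.58
Net pay = $3,113.77 − $813.58 = $2,300.19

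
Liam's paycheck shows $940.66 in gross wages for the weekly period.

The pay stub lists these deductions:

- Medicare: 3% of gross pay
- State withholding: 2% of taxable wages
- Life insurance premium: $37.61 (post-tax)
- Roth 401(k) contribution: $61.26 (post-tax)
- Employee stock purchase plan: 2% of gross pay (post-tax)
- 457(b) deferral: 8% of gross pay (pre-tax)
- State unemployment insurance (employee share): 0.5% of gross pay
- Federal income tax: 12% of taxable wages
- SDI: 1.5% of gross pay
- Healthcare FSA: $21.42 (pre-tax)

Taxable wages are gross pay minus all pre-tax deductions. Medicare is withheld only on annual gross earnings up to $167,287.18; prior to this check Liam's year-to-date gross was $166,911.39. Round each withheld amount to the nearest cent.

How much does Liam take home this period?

$578.07

Healthcare FSA: $21.42
457(b) deferral: $940.66 × 0.08 = $75.25
Pre-tax total = $21.42 + $75.25 = $96.67
Taxable wages = $940.66 − $96.67 = $843.99
Federal income tax: $843.99 × 0.12 = $101.28
State withholding: $843.99 × 0.02 = $16.88
Medicare: only $167,287.18 − $166,911.39 = $375.79 of this check is subject → $375.79 × 0.03 = $11.27
SDI: $940.66 × 0.015 = $14.11
State unemployment insurance (employee share): $940.66 × 0.005 = $4.70
Roth 401(k) contribution: $61.26
Life insurance premium: $37.61
Employee stock purchase plan: $940.66 × 0.02 = $18.81
Total deductions = $21.42 + $75.25 + $101.28 + $16.88 + $11.27 + $14.11 + $4.70 + $61.26 + $37.61 + $18.81 = $362.59
Net pay = $940.66 − $362.59 = $578.07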